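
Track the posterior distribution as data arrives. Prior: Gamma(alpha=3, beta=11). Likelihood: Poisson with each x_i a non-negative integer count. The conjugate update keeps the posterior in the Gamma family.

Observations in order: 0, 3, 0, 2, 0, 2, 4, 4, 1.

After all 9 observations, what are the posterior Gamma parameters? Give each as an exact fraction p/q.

alpha=19, beta=20

obs 1: x=0 → posterior Gamma(3, 12)
obs 2: x=3 → posterior Gamma(6, 13)
obs 3: x=0 → posterior Gamma(6, 14)
obs 4: x=2 → posterior Gamma(8, 15)
obs 5: x=0 → posterior Gamma(8, 16)
obs 6: x=2 → posterior Gamma(10, 17)
obs 7: x=4 → posterior Gamma(14, 18)
obs 8: x=4 → posterior Gamma(18, 19)
obs 9: x=1 → posterior Gamma(19, 20)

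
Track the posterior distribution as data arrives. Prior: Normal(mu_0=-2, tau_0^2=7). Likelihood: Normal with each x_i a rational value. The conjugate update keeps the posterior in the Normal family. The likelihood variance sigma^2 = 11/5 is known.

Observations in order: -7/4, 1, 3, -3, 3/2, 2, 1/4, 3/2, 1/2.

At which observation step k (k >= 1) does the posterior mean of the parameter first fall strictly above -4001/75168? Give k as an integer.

k = 3

obs 1: x=-7/4 → posterior Normal(-333/184, 77/46)
obs 2: x=1 → posterior Normal(-193/324, 77/81)
obs 3: x=3 → posterior Normal(227/464, 77/116)
obs 4: x=-3 → posterior Normal(-193/604, 77/151)
obs 5: x=3/2 → posterior Normal(17/744, 77/186)
obs 6: x=2 → posterior Normal(297/884, 77/221)
obs 7: x=1/4 → posterior Normal(83/256, 77/256)
obs 8: x=3/2 → posterior Normal(271/582, 77/291)
obs 9: x=1/2 → posterior Normal(153/326, 77/326)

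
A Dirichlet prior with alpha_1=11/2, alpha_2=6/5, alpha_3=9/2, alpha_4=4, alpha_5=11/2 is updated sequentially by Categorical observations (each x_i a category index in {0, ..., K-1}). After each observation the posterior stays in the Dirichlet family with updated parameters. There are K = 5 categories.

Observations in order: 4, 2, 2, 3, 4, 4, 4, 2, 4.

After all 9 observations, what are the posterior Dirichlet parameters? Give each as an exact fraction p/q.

obs 1: x=4 → posterior Dirichlet(11/2, 6/5, 9/2, 4, 13/2)
obs 2: x=2 → posterior Dirichlet(11/2, 6/5, 11/2, 4, 13/2)
obs 3: x=2 → posterior Dirichlet(11/2, 6/5, 13/2, 4, 13/2)
obs 4: x=3 → posterior Dirichlet(11/2, 6/5, 13/2, 5, 13/2)
obs 5: x=4 → posterior Dirichlet(11/2, 6/5, 13/2, 5, 15/2)
obs 6: x=4 → posterior Dirichlet(11/2, 6/5, 13/2, 5, 17/2)
obs 7: x=4 → posterior Dirichlet(11/2, 6/5, 13/2, 5, 19/2)
obs 8: x=2 → posterior Dirichlet(11/2, 6/5, 15/2, 5, 19/2)
obs 9: x=4 → posterior Dirichlet(11/2, 6/5, 15/2, 5, 21/2)

alpha_1=11/2, alpha_2=6/5, alpha_3=15/2, alpha_4=5, alpha_5=21/2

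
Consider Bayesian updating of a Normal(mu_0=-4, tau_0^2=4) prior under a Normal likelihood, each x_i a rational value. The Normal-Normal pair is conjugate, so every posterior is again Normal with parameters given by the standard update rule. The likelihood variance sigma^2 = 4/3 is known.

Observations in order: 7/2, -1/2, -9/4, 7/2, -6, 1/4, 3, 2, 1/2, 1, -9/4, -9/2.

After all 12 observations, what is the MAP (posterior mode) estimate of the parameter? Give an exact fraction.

obs 1: x=7/2 → posterior Normal(13/8, 1)
obs 2: x=-1/2 → posterior Normal(5/7, 4/7)
obs 3: x=-9/4 → posterior Normal(-7/40, 2/5)
obs 4: x=7/2 → posterior Normal(35/52, 4/13)
obs 5: x=-6 → posterior Normal(-37/64, 1/4)
obs 6: x=1/4 → posterior Normal(-17/38, 4/19)
obs 7: x=3 → posterior Normal(1/44, 2/11)
obs 8: x=2 → posterior Normal(13/50, 4/25)
obs 9: x=1/2 → posterior Normal(2/7, 1/7)
obs 10: x=1 → posterior Normal(11/31, 4/31)
obs 11: x=-9/4 → posterior Normal(1/8, 2/17)
obs 12: x=-9/2 → posterior Normal(-1/4, 4/37)

-1/4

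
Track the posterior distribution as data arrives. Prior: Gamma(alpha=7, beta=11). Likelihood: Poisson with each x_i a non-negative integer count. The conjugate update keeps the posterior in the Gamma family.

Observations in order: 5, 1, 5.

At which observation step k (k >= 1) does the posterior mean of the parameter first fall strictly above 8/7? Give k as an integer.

k = 3

obs 1: x=5 → posterior Gamma(12, 12)
obs 2: x=1 → posterior Gamma(13, 13)
obs 3: x=5 → posterior Gamma(18, 14)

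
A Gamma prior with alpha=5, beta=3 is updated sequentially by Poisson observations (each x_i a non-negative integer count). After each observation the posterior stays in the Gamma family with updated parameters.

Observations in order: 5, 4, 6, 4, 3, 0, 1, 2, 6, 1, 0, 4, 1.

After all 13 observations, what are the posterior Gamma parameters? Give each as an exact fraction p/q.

obs 1: x=5 → posterior Gamma(10, 4)
obs 2: x=4 → posterior Gamma(14, 5)
obs 3: x=6 → posterior Gamma(20, 6)
obs 4: x=4 → posterior Gamma(24, 7)
obs 5: x=3 → posterior Gamma(27, 8)
obs 6: x=0 → posterior Gamma(27, 9)
obs 7: x=1 → posterior Gamma(28, 10)
obs 8: x=2 → posterior Gamma(30, 11)
obs 9: x=6 → posterior Gamma(36, 12)
obs 10: x=1 → posterior Gamma(37, 13)
obs 11: x=0 → posterior Gamma(37, 14)
obs 12: x=4 → posterior Gamma(41, 15)
obs 13: x=1 → posterior Gamma(42, 16)

alpha=42, beta=16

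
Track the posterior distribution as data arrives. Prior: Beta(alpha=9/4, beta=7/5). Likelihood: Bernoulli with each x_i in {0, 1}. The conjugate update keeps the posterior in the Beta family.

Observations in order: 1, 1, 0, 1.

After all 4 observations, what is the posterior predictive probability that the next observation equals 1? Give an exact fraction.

obs 1: x=1 → posterior Beta(13/4, 7/5)
obs 2: x=1 → posterior Beta(17/4, 7/5)
obs 3: x=0 → posterior Beta(17/4, 12/5)
obs 4: x=1 → posterior Beta(21/4, 12/5)

35/51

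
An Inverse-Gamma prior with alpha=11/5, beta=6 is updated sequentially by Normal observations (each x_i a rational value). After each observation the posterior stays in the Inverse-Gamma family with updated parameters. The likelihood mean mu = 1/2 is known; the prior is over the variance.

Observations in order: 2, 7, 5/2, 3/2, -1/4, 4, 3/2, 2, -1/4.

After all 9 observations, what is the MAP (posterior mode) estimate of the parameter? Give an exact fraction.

obs 1: x=2 → posterior Inverse-Gamma(27/10, 57/8)
obs 2: x=7 → posterior Inverse-Gamma(16/5, 113/4)
obs 3: x=5/2 → posterior Inverse-Gamma(37/10, 121/4)
obs 4: x=3/2 → posterior Inverse-Gamma(21/5, 123/4)
obs 5: x=-1/4 → posterior Inverse-Gamma(47/10, 993/32)
obs 6: x=4 → posterior Inverse-Gamma(26/5, 1189/32)
obs 7: x=3/2 → posterior Inverse-Gamma(57/10, 1205/32)
obs 8: x=2 → posterior Inverse-Gamma(31/5, 1241/32)
obs 9: x=-1/4 → posterior Inverse-Gamma(67/10, 625/16)

3125/616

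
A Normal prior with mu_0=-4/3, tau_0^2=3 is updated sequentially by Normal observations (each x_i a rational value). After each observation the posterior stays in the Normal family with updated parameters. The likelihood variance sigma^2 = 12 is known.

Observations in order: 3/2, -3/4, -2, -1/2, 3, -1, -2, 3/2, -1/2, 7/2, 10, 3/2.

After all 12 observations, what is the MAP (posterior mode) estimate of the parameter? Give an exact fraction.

obs 1: x=3/2 → posterior Normal(-23/30, 12/5)
obs 2: x=-3/4 → posterior Normal(-55/72, 2)
obs 3: x=-2 → posterior Normal(-79/84, 12/7)
obs 4: x=-1/2 → posterior Normal(-85/96, 3/2)
obs 5: x=3 → posterior Normal(-49/108, 4/3)
obs 6: x=-1 → posterior Normal(-61/120, 6/5)
obs 7: x=-2 → posterior Normal(-85/132, 12/11)
obs 8: x=3/2 → posterior Normal(-67/144, 1)
obs 9: x=-1/2 → posterior Normal(-73/156, 12/13)
obs 10: x=7/2 → posterior Normal(-31/168, 6/7)
obs 11: x=10 → posterior Normal(89/180, 4/5)
obs 12: x=3/2 → posterior Normal(107/192, 3/4)

107/192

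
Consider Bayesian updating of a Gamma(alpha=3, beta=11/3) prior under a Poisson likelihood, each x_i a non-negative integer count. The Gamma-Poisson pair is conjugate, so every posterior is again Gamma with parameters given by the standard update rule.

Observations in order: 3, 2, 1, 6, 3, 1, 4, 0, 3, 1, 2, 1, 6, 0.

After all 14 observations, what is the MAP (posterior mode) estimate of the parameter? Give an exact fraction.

obs 1: x=3 → posterior Gamma(6, 14/3)
obs 2: x=2 → posterior Gamma(8, 17/3)
obs 3: x=1 → posterior Gamma(9, 20/3)
obs 4: x=6 → posterior Gamma(15, 23/3)
obs 5: x=3 → posterior Gamma(18, 26/3)
obs 6: x=1 → posterior Gamma(19, 29/3)
obs 7: x=4 → posterior Gamma(23, 32/3)
obs 8: x=0 → posterior Gamma(23, 35/3)
obs 9: x=3 → posterior Gamma(26, 38/3)
obs 10: x=1 → posterior Gamma(27, 41/3)
obs 11: x=2 → posterior Gamma(29, 44/3)
obs 12: x=1 → posterior Gamma(30, 47/3)
obs 13: x=6 → posterior Gamma(36, 50/3)
obs 14: x=0 → posterior Gamma(36, 53/3)

105/53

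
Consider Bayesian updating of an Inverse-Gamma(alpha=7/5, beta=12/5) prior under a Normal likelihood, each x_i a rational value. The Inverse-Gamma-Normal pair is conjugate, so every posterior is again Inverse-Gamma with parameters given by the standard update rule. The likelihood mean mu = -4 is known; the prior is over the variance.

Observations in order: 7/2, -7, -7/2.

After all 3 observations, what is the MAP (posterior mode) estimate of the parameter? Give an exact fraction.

703/78

obs 1: x=7/2 → posterior Inverse-Gamma(19/10, 1221/40)
obs 2: x=-7 → posterior Inverse-Gamma(12/5, 1401/40)
obs 3: x=-7/2 → posterior Inverse-Gamma(29/10, 703/20)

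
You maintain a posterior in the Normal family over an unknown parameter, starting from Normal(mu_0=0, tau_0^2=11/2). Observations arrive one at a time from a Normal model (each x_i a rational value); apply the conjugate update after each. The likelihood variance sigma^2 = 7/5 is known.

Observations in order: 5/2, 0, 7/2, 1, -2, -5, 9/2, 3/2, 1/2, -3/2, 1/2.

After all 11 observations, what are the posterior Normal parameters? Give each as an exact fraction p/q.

obs 1: x=5/2 → posterior Normal(275/138, 77/69)
obs 2: x=0 → posterior Normal(275/248, 77/124)
obs 3: x=7/2 → posterior Normal(330/179, 77/179)
obs 4: x=1 → posterior Normal(385/234, 77/234)
obs 5: x=-2 → posterior Normal(275/289, 77/289)
obs 6: x=-5 → posterior Normal(0, 77/344)
obs 7: x=9/2 → posterior Normal(165/266, 11/57)
obs 8: x=3/2 → posterior Normal(165/227, 77/454)
obs 9: x=1/2 → posterior Normal(715/1018, 77/509)
obs 10: x=-3/2 → posterior Normal(275/564, 77/564)
obs 11: x=1/2 → posterior Normal(605/1238, 77/619)

mu_0=605/1238, tau_0^2=77/619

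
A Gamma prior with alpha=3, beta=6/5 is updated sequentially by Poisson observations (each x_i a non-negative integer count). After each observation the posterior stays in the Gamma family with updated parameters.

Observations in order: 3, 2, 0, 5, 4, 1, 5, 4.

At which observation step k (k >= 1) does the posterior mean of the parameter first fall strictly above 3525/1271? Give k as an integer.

obs 1: x=3 → posterior Gamma(6, 11/5)
obs 2: x=2 → posterior Gamma(8, 16/5)
obs 3: x=0 → posterior Gamma(8, 21/5)
obs 4: x=5 → posterior Gamma(13, 26/5)
obs 5: x=4 → posterior Gamma(17, 31/5)
obs 6: x=1 → posterior Gamma(18, 36/5)
obs 7: x=5 → posterior Gamma(23, 41/5)
obs 8: x=4 → posterior Gamma(27, 46/5)

k = 7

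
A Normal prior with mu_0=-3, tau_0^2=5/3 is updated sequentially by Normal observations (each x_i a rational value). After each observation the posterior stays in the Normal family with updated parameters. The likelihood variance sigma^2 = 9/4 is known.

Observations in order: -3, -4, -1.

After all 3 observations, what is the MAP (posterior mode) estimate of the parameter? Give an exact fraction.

-241/87

obs 1: x=-3 → posterior Normal(-3, 45/47)
obs 2: x=-4 → posterior Normal(-221/67, 45/67)
obs 3: x=-1 → posterior Normal(-241/87, 15/29)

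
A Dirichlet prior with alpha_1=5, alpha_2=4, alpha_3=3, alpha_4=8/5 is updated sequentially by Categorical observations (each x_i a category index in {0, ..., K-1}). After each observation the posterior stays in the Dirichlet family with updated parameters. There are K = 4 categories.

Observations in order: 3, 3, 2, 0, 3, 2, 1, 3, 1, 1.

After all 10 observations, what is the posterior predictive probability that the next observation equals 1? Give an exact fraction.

35/118

obs 1: x=3 → posterior Dirichlet(5, 4, 3, 13/5)
obs 2: x=3 → posterior Dirichlet(5, 4, 3, 18/5)
obs 3: x=2 → posterior Dirichlet(5, 4, 4, 18/5)
obs 4: x=0 → posterior Dirichlet(6, 4, 4, 18/5)
obs 5: x=3 → posterior Dirichlet(6, 4, 4, 23/5)
obs 6: x=2 → posterior Dirichlet(6, 4, 5, 23/5)
obs 7: x=1 → posterior Dirichlet(6, 5, 5, 23/5)
obs 8: x=3 → posterior Dirichlet(6, 5, 5, 28/5)
obs 9: x=1 → posterior Dirichlet(6, 6, 5, 28/5)
obs 10: x=1 → posterior Dirichlet(6, 7, 5, 28/5)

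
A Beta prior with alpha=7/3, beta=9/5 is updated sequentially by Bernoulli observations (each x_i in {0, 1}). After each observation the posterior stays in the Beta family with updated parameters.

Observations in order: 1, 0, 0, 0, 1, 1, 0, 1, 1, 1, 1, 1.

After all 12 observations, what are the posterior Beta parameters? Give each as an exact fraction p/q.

alpha=31/3, beta=29/5

obs 1: x=1 → posterior Beta(10/3, 9/5)
obs 2: x=0 → posterior Beta(10/3, 14/5)
obs 3: x=0 → posterior Beta(10/3, 19/5)
obs 4: x=0 → posterior Beta(10/3, 24/5)
obs 5: x=1 → posterior Beta(13/3, 24/5)
obs 6: x=1 → posterior Beta(16/3, 24/5)
obs 7: x=0 → posterior Beta(16/3, 29/5)
obs 8: x=1 → posterior Beta(19/3, 29/5)
obs 9: x=1 → posterior Beta(22/3, 29/5)
obs 10: x=1 → posterior Beta(25/3, 29/5)
obs 11: x=1 → posterior Beta(28/3, 29/5)
obs 12: x=1 → posterior Beta(31/3, 29/5)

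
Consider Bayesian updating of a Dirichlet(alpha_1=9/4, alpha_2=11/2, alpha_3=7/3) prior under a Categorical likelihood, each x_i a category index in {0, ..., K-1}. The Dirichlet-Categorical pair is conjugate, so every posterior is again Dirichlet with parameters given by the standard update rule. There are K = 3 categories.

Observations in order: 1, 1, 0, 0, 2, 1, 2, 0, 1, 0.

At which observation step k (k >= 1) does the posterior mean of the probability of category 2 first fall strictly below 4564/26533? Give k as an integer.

k = 4

obs 1: x=1 → posterior Dirichlet(9/4, 13/2, 7/3)
obs 2: x=1 → posterior Dirichlet(9/4, 15/2, 7/3)
obs 3: x=0 → posterior Dirichlet(13/4, 15/2, 7/3)
obs 4: x=0 → posterior Dirichlet(17/4, 15/2, 7/3)
obs 5: x=2 → posterior Dirichlet(17/4, 15/2, 10/3)
obs 6: x=1 → posterior Dirichlet(17/4, 17/2, 10/3)
obs 7: x=2 → posterior Dirichlet(17/4, 17/2, 13/3)
obs 8: x=0 → posterior Dirichlet(21/4, 17/2, 13/3)
obs 9: x=1 → posterior Dirichlet(21/4, 19/2, 13/3)
obs 10: x=0 → posterior Dirichlet(25/4, 19/2, 13/3)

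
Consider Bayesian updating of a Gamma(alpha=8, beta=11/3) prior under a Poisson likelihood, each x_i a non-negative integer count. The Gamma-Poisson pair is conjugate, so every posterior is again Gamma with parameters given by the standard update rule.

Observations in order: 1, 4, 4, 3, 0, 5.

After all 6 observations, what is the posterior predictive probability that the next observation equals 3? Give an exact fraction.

286707848713462752925669406160185270902275/1393796574908163946345982392040522594123776

obs 1: x=1 → posterior Gamma(9, 14/3)
obs 2: x=4 → posterior Gamma(13, 17/3)
obs 3: x=4 → posterior Gamma(17, 20/3)
obs 4: x=3 → posterior Gamma(20, 23/3)
obs 5: x=0 → posterior Gamma(20, 26/3)
obs 6: x=5 → posterior Gamma(25, 29/3)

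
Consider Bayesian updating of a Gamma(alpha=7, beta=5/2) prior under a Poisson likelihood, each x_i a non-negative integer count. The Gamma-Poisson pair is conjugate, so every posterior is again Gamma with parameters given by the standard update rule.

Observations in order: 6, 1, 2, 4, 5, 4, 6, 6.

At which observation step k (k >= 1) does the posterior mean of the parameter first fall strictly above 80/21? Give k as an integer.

k = 8

obs 1: x=6 → posterior Gamma(13, 7/2)
obs 2: x=1 → posterior Gamma(14, 9/2)
obs 3: x=2 → posterior Gamma(16, 11/2)
obs 4: x=4 → posterior Gamma(20, 13/2)
obs 5: x=5 → posterior Gamma(25, 15/2)
obs 6: x=4 → posterior Gamma(29, 17/2)
obs 7: x=6 → posterior Gamma(35, 19/2)
obs 8: x=6 → posterior Gamma(41, 21/2)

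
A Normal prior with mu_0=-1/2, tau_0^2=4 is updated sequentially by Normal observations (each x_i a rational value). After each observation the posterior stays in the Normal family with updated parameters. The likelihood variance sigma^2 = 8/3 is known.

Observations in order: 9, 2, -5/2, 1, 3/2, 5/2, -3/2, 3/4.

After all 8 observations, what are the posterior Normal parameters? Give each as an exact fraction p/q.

obs 1: x=9 → posterior Normal(26/5, 8/5)
obs 2: x=2 → posterior Normal(4, 1)
obs 3: x=-5/2 → posterior Normal(49/22, 8/11)
obs 4: x=1 → posterior Normal(55/28, 4/7)
obs 5: x=3/2 → posterior Normal(32/17, 8/17)
obs 6: x=5/2 → posterior Normal(79/40, 2/5)
obs 7: x=-3/2 → posterior Normal(35/23, 8/23)
obs 8: x=3/4 → posterior Normal(149/104, 4/13)

mu_0=149/104, tau_0^2=4/13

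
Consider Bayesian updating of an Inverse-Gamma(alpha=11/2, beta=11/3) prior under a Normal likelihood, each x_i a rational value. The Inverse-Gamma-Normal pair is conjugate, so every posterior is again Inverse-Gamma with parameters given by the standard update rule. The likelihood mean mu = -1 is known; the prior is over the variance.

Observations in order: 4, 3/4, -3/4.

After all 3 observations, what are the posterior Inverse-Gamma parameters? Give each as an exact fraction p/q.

obs 1: x=4 → posterior Inverse-Gamma(6, 97/6)
obs 2: x=3/4 → posterior Inverse-Gamma(13/2, 1699/96)
obs 3: x=-3/4 → posterior Inverse-Gamma(7, 851/48)

alpha=7, beta=851/48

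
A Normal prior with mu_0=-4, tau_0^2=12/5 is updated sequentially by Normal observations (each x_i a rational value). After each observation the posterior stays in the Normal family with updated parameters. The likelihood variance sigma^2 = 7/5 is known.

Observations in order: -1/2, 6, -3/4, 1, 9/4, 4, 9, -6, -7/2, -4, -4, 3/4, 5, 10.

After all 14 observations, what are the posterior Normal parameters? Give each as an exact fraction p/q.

mu_0=29/25, tau_0^2=12/125

obs 1: x=-1/2 → posterior Normal(-34/19, 84/95)
obs 2: x=6 → posterior Normal(38/31, 84/155)
obs 3: x=-3/4 → posterior Normal(29/43, 84/215)
obs 4: x=1 → posterior Normal(41/55, 84/275)
obs 5: x=9/4 → posterior Normal(68/67, 84/335)
obs 6: x=4 → posterior Normal(116/79, 84/395)
obs 7: x=9 → posterior Normal(32/13, 12/65)
obs 8: x=-6 → posterior Normal(152/103, 84/515)
obs 9: x=-7/2 → posterior Normal(22/23, 84/575)
obs 10: x=-4 → posterior Normal(62/127, 84/635)
obs 11: x=-4 → posterior Normal(14/139, 84/695)
obs 12: x=3/4 → posterior Normal(23/151, 84/755)
obs 13: x=5 → posterior Normal(83/163, 84/815)
obs 14: x=10 → posterior Normal(29/25, 12/125)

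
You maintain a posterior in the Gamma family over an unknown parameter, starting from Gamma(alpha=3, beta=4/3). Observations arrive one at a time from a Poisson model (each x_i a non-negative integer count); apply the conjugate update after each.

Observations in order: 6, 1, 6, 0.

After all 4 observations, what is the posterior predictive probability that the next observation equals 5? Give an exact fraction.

obs 1: x=6 → posterior Gamma(9, 7/3)
obs 2: x=1 → posterior Gamma(10, 10/3)
obs 3: x=6 → posterior Gamma(16, 13/3)
obs 4: x=0 → posterior Gamma(16, 16/3)

3657767988887719570833408/37589973457545958193355601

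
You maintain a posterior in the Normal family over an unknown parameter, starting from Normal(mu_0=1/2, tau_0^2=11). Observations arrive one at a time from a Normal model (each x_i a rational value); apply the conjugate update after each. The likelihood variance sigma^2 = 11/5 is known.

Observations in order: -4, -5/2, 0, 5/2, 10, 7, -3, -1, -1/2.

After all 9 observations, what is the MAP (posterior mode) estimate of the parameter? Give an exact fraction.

43/46

obs 1: x=-4 → posterior Normal(-13/4, 11/6)
obs 2: x=-5/2 → posterior Normal(-32/11, 1)
obs 3: x=0 → posterior Normal(-2, 11/16)
obs 4: x=5/2 → posterior Normal(-13/14, 11/21)
obs 5: x=10 → posterior Normal(61/52, 11/26)
obs 6: x=7 → posterior Normal(131/62, 11/31)
obs 7: x=-3 → posterior Normal(101/72, 11/36)
obs 8: x=-1 → posterior Normal(91/82, 11/41)
obs 9: x=-1/2 → posterior Normal(43/46, 11/46)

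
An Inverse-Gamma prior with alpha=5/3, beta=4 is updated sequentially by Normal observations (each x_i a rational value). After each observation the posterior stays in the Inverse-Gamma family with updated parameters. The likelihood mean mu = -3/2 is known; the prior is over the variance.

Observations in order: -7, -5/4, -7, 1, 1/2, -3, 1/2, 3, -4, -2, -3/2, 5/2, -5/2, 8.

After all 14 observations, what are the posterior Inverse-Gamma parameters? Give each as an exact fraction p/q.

alpha=26/3, beta=3505/32

obs 1: x=-7 → posterior Inverse-Gamma(13/6, 153/8)
obs 2: x=-5/4 → posterior Inverse-Gamma(8/3, 613/32)
obs 3: x=-7 → posterior Inverse-Gamma(19/6, 1097/32)
obs 4: x=1 → posterior Inverse-Gamma(11/3, 1197/32)
obs 5: x=1/2 → posterior Inverse-Gamma(25/6, 1261/32)
obs 6: x=-3 → posterior Inverse-Gamma(14/3, 1297/32)
obs 7: x=1/2 → posterior Inverse-Gamma(31/6, 1361/32)
obs 8: x=3 → posterior Inverse-Gamma(17/3, 1685/32)
obs 9: x=-4 → posterior Inverse-Gamma(37/6, 1785/32)
obs 10: x=-2 → posterior Inverse-Gamma(20/3, 1789/32)
obs 11: x=-3/2 → posterior Inverse-Gamma(43/6, 1789/32)
obs 12: x=5/2 → posterior Inverse-Gamma(23/3, 2045/32)
obs 13: x=-5/2 → posterior Inverse-Gamma(49/6, 2061/32)
obs 14: x=8 → posterior Inverse-Gamma(26/3, 3505/32)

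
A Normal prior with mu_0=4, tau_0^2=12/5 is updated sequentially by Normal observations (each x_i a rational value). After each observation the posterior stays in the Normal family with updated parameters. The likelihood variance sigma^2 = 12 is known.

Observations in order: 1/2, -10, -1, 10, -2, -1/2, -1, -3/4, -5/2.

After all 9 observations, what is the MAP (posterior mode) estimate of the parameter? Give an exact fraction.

obs 1: x=1/2 → posterior Normal(41/12, 2)
obs 2: x=-10 → posterior Normal(3/2, 12/7)
obs 3: x=-1 → posterior Normal(19/16, 3/2)
obs 4: x=10 → posterior Normal(13/6, 4/3)
obs 5: x=-2 → posterior Normal(7/4, 6/5)
obs 6: x=-1/2 → posterior Normal(17/11, 12/11)
obs 7: x=-1 → posterior Normal(4/3, 1)
obs 8: x=-3/4 → posterior Normal(61/52, 12/13)
obs 9: x=-5/2 → posterior Normal(51/56, 6/7)

51/56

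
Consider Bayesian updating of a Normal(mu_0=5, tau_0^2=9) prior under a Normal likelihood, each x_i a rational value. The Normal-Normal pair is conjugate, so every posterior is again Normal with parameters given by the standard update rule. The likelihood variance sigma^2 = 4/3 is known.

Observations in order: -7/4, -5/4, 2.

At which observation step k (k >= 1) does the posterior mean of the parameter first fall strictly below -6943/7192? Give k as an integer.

k = 2

obs 1: x=-7/4 → posterior Normal(-109/124, 36/31)
obs 2: x=-5/4 → posterior Normal(-61/58, 18/29)
obs 3: x=2 → posterior Normal(-7/85, 36/85)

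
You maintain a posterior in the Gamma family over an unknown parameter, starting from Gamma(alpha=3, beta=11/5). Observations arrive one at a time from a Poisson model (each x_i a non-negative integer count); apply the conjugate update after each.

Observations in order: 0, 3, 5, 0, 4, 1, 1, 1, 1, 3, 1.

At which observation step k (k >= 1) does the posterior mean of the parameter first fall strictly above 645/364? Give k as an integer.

obs 1: x=0 → posterior Gamma(3, 16/5)
obs 2: x=3 → posterior Gamma(6, 21/5)
obs 3: x=5 → posterior Gamma(11, 26/5)
obs 4: x=0 → posterior Gamma(11, 31/5)
obs 5: x=4 → posterior Gamma(15, 36/5)
obs 6: x=1 → posterior Gamma(16, 41/5)
obs 7: x=1 → posterior Gamma(17, 46/5)
obs 8: x=1 → posterior Gamma(18, 51/5)
obs 9: x=1 → posterior Gamma(19, 56/5)
obs 10: x=3 → posterior Gamma(22, 61/5)
obs 11: x=1 → posterior Gamma(23, 66/5)

k = 3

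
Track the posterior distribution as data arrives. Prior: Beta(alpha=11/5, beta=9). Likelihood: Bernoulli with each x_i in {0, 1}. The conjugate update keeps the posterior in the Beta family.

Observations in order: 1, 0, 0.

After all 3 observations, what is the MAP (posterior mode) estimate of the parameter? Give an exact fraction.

11/61

obs 1: x=1 → posterior Beta(16/5, 9)
obs 2: x=0 → posterior Beta(16/5, 10)
obs 3: x=0 → posterior Beta(16/5, 11)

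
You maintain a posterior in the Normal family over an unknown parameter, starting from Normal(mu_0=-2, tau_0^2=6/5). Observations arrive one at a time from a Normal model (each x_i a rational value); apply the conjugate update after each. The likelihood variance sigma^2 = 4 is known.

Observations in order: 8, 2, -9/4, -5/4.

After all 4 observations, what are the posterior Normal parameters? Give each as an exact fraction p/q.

mu_0=-1/44, tau_0^2=6/11

obs 1: x=8 → posterior Normal(4/13, 12/13)
obs 2: x=2 → posterior Normal(5/8, 3/4)
obs 3: x=-9/4 → posterior Normal(13/76, 12/19)
obs 4: x=-5/4 → posterior Normal(-1/44, 6/11)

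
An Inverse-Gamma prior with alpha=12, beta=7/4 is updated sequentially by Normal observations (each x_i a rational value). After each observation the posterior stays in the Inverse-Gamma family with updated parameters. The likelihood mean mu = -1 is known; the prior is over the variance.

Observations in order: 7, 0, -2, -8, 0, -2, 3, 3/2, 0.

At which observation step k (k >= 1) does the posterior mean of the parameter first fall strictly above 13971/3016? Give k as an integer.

obs 1: x=7 → posterior Inverse-Gamma(25/2, 135/4)
obs 2: x=0 → posterior Inverse-Gamma(13, 137/4)
obs 3: x=-2 → posterior Inverse-Gamma(27/2, 139/4)
obs 4: x=-8 → posterior Inverse-Gamma(14, 237/4)
obs 5: x=0 → posterior Inverse-Gamma(29/2, 239/4)
obs 6: x=-2 → posterior Inverse-Gamma(15, 241/4)
obs 7: x=3 → posterior Inverse-Gamma(31/2, 273/4)
obs 8: x=3/2 → posterior Inverse-Gamma(16, 571/8)
obs 9: x=0 → posterior Inverse-Gamma(33/2, 575/8)

k = 7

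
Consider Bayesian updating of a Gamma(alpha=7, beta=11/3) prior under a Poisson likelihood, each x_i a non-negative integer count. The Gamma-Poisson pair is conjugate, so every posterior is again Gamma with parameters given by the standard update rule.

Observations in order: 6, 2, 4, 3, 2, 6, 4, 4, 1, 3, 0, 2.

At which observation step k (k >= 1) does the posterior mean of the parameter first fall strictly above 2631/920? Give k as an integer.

k = 4

obs 1: x=6 → posterior Gamma(13, 14/3)
obs 2: x=2 → posterior Gamma(15, 17/3)
obs 3: x=4 → posterior Gamma(19, 20/3)
obs 4: x=3 → posterior Gamma(22, 23/3)
obs 5: x=2 → posterior Gamma(24, 26/3)
obs 6: x=6 → posterior Gamma(30, 29/3)
obs 7: x=4 → posterior Gamma(34, 32/3)
obs 8: x=4 → posterior Gamma(38, 35/3)
obs 9: x=1 → posterior Gamma(39, 38/3)
obs 10: x=3 → posterior Gamma(42, 41/3)
obs 11: x=0 → posterior Gamma(42, 44/3)
obs 12: x=2 → posterior Gamma(44, 47/3)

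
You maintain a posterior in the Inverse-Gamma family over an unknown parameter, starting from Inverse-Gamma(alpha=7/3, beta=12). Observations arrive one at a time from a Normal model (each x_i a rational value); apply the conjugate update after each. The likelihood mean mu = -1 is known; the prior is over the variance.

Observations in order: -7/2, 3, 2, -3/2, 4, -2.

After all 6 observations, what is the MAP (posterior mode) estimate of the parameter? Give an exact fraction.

489/76

obs 1: x=-7/2 → posterior Inverse-Gamma(17/6, 121/8)
obs 2: x=3 → posterior Inverse-Gamma(10/3, 185/8)
obs 3: x=2 → posterior Inverse-Gamma(23/6, 221/8)
obs 4: x=-3/2 → posterior Inverse-Gamma(13/3, 111/4)
obs 5: x=4 → posterior Inverse-Gamma(29/6, 161/4)
obs 6: x=-2 → posterior Inverse-Gamma(16/3, 163/4)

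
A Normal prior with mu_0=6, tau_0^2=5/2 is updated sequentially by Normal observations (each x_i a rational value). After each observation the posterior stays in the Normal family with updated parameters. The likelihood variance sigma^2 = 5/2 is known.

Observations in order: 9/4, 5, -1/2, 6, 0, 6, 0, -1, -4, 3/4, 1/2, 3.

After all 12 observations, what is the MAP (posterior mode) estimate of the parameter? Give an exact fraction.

24/13

obs 1: x=9/4 → posterior Normal(33/8, 5/4)
obs 2: x=5 → posterior Normal(53/12, 5/6)
obs 3: x=-1/2 → posterior Normal(51/16, 5/8)
obs 4: x=6 → posterior Normal(15/4, 1/2)
obs 5: x=0 → posterior Normal(25/8, 5/12)
obs 6: x=6 → posterior Normal(99/28, 5/14)
obs 7: x=0 → posterior Normal(99/32, 5/16)
obs 8: x=-1 → posterior Normal(95/36, 5/18)
obs 9: x=-4 → posterior Normal(79/40, 1/4)
obs 10: x=3/4 → posterior Normal(41/22, 5/22)
obs 11: x=1/2 → posterior Normal(7/4, 5/24)
obs 12: x=3 → posterior Normal(24/13, 5/26)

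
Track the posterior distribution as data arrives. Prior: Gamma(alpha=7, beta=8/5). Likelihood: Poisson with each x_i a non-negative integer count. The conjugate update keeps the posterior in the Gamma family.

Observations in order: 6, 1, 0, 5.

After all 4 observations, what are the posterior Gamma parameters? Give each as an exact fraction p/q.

alpha=19, beta=28/5

obs 1: x=6 → posterior Gamma(13, 13/5)
obs 2: x=1 → posterior Gamma(14, 18/5)
obs 3: x=0 → posterior Gamma(14, 23/5)
obs 4: x=5 → posterior Gamma(19, 28/5)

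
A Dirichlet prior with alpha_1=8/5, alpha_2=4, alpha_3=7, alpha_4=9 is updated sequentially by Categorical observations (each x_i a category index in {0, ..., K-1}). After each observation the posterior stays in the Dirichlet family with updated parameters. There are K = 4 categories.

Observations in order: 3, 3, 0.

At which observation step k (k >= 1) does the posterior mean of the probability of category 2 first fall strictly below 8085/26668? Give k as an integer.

k = 2

obs 1: x=3 → posterior Dirichlet(8/5, 4, 7, 10)
obs 2: x=3 → posterior Dirichlet(8/5, 4, 7, 11)
obs 3: x=0 → posterior Dirichlet(13/5, 4, 7, 11)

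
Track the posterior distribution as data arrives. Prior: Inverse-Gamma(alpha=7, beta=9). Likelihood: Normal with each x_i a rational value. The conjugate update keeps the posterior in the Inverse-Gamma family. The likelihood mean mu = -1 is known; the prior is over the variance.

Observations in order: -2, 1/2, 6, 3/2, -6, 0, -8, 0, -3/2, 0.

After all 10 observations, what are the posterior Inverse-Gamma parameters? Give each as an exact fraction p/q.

alpha=12, beta=615/8

obs 1: x=-2 → posterior Inverse-Gamma(15/2, 19/2)
obs 2: x=1/2 → posterior Inverse-Gamma(8, 85/8)
obs 3: x=6 → posterior Inverse-Gamma(17/2, 281/8)
obs 4: x=3/2 → posterior Inverse-Gamma(9, 153/4)
obs 5: x=-6 → posterior Inverse-Gamma(19/2, 203/4)
obs 6: x=0 → posterior Inverse-Gamma(10, 205/4)
obs 7: x=-8 → posterior Inverse-Gamma(21/2, 303/4)
obs 8: x=0 → posterior Inverse-Gamma(11, 305/4)
obs 9: x=-3/2 → posterior Inverse-Gamma(23/2, 611/8)
obs 10: x=0 → posterior Inverse-Gamma(12, 615/8)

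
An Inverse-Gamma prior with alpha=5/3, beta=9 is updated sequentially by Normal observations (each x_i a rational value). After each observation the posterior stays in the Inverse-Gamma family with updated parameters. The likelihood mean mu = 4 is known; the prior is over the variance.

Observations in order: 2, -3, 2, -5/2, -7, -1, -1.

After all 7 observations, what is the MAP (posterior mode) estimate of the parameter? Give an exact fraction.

obs 1: x=2 → posterior Inverse-Gamma(13/6, 11)
obs 2: x=-3 → posterior Inverse-Gamma(8/3, 71/2)
obs 3: x=2 → posterior Inverse-Gamma(19/6, 75/2)
obs 4: x=-5/2 → posterior Inverse-Gamma(11/3, 469/8)
obs 5: x=-7 → posterior Inverse-Gamma(25/6, 953/8)
obs 6: x=-1 → posterior Inverse-Gamma(14/3, 1053/8)
obs 7: x=-1 → posterior Inverse-Gamma(31/6, 1153/8)

3459/148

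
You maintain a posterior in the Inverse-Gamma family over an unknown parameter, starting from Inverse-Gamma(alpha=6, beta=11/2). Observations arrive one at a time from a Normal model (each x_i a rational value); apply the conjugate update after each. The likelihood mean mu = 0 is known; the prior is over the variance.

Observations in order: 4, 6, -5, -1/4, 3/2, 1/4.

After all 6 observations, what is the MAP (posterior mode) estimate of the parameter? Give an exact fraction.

723/160

obs 1: x=4 → posterior Inverse-Gamma(13/2, 27/2)
obs 2: x=6 → posterior Inverse-Gamma(7, 63/2)
obs 3: x=-5 → posterior Inverse-Gamma(15/2, 44)
obs 4: x=-1/4 → posterior Inverse-Gamma(8, 1409/32)
obs 5: x=3/2 → posterior Inverse-Gamma(17/2, 1445/32)
obs 6: x=1/4 → posterior Inverse-Gamma(9, 723/16)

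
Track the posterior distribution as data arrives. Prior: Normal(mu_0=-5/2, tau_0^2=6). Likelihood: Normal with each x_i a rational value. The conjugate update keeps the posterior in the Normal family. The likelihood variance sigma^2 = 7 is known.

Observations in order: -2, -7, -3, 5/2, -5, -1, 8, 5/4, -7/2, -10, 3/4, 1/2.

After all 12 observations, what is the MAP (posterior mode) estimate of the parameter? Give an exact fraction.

-257/158

obs 1: x=-2 → posterior Normal(-59/26, 42/13)
obs 2: x=-7 → posterior Normal(-143/38, 42/19)
obs 3: x=-3 → posterior Normal(-179/50, 42/25)
obs 4: x=5/2 → posterior Normal(-149/62, 42/31)
obs 5: x=-5 → posterior Normal(-209/74, 42/37)
obs 6: x=-1 → posterior Normal(-221/86, 42/43)
obs 7: x=8 → posterior Normal(-125/98, 6/7)
obs 8: x=5/4 → posterior Normal(-1, 42/55)
obs 9: x=-7/2 → posterior Normal(-76/61, 42/61)
obs 10: x=-10 → posterior Normal(-136/67, 42/67)
obs 11: x=3/4 → posterior Normal(-263/146, 42/73)
obs 12: x=1/2 → posterior Normal(-257/158, 42/79)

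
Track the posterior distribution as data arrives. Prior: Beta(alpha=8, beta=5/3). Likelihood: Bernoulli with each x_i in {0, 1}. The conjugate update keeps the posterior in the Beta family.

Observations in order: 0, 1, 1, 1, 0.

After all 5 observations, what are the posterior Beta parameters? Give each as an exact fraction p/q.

obs 1: x=0 → posterior Beta(8, 8/3)
obs 2: x=1 → posterior Beta(9, 8/3)
obs 3: x=1 → posterior Beta(10, 8/3)
obs 4: x=1 → posterior Beta(11, 8/3)
obs 5: x=0 → posterior Beta(11, 11/3)

alpha=11, beta=11/3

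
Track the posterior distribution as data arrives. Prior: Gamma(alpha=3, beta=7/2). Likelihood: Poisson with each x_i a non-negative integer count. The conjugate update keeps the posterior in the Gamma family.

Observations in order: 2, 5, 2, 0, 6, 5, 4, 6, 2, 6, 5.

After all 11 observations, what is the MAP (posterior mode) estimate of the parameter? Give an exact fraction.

obs 1: x=2 → posterior Gamma(5, 9/2)
obs 2: x=5 → posterior Gamma(10, 11/2)
obs 3: x=2 → posterior Gamma(12, 13/2)
obs 4: x=0 → posterior Gamma(12, 15/2)
obs 5: x=6 → posterior Gamma(18, 17/2)
obs 6: x=5 → posterior Gamma(23, 19/2)
obs 7: x=4 → posterior Gamma(27, 21/2)
obs 8: x=6 → posterior Gamma(33, 23/2)
obs 9: x=2 → posterior Gamma(35, 25/2)
obs 10: x=6 → posterior Gamma(41, 27/2)
obs 11: x=5 → posterior Gamma(46, 29/2)

90/29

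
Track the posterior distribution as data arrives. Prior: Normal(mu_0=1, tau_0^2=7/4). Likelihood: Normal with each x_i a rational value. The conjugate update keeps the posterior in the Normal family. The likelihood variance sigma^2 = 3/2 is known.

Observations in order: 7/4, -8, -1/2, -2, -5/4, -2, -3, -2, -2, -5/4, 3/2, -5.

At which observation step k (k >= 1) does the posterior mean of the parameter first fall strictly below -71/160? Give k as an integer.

k = 2

obs 1: x=7/4 → posterior Normal(73/52, 21/26)
obs 2: x=-8 → posterior Normal(-151/80, 21/40)
obs 3: x=-1/2 → posterior Normal(-55/36, 7/18)
obs 4: x=-2 → posterior Normal(-13/8, 21/68)
obs 5: x=-5/4 → posterior Normal(-64/41, 21/82)
obs 6: x=-2 → posterior Normal(-13/8, 7/32)
obs 7: x=-3 → posterior Normal(-9/5, 21/110)
obs 8: x=-2 → posterior Normal(-113/62, 21/124)
obs 9: x=-2 → posterior Normal(-127/69, 7/46)
obs 10: x=-5/4 → posterior Normal(-543/304, 21/152)
obs 11: x=3/2 → posterior Normal(-501/332, 21/166)
obs 12: x=-5 → posterior Normal(-641/360, 7/60)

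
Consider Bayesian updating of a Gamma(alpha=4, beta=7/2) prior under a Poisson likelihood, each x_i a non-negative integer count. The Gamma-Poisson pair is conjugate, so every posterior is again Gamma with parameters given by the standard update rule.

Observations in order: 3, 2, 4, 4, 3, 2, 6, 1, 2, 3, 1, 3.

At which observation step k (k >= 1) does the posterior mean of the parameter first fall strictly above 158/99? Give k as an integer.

k = 2

obs 1: x=3 → posterior Gamma(7, 9/2)
obs 2: x=2 → posterior Gamma(9, 11/2)
obs 3: x=4 → posterior Gamma(13, 13/2)
obs 4: x=4 → posterior Gamma(17, 15/2)
obs 5: x=3 → posterior Gamma(20, 17/2)
obs 6: x=2 → posterior Gamma(22, 19/2)
obs 7: x=6 → posterior Gamma(28, 21/2)
obs 8: x=1 → posterior Gamma(29, 23/2)
obs 9: x=2 → posterior Gamma(31, 25/2)
obs 10: x=3 → posterior Gamma(34, 27/2)
obs 11: x=1 → posterior Gamma(35, 29/2)
obs 12: x=3 → posterior Gamma(38, 31/2)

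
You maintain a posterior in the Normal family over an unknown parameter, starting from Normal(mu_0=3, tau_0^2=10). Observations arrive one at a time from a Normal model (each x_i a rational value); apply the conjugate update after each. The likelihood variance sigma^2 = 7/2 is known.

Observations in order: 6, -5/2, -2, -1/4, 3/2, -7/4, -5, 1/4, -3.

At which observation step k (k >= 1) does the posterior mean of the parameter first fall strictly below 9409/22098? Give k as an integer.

obs 1: x=6 → posterior Normal(47/9, 70/27)
obs 2: x=-5/2 → posterior Normal(91/47, 70/47)
obs 3: x=-2 → posterior Normal(51/67, 70/67)
obs 4: x=-1/4 → posterior Normal(46/87, 70/87)
obs 5: x=3/2 → posterior Normal(76/107, 70/107)
obs 6: x=-7/4 → posterior Normal(41/127, 70/127)
obs 7: x=-5 → posterior Normal(-59/147, 10/21)
obs 8: x=1/4 → posterior Normal(-54/167, 70/167)
obs 9: x=-3 → posterior Normal(-114/187, 70/187)

k = 6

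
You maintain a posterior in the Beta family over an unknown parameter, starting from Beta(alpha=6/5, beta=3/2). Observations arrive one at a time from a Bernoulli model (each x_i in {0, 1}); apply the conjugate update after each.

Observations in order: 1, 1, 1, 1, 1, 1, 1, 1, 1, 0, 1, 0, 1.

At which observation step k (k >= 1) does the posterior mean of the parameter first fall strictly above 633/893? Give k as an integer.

obs 1: x=1 → posterior Beta(11/5, 3/2)
obs 2: x=1 → posterior Beta(16/5, 3/2)
obs 3: x=1 → posterior Beta(21/5, 3/2)
obs 4: x=1 → posterior Beta(26/5, 3/2)
obs 5: x=1 → posterior Beta(31/5, 3/2)
obs 6: x=1 → posterior Beta(36/5, 3/2)
obs 7: x=1 → posterior Beta(41/5, 3/2)
obs 8: x=1 → posterior Beta(46/5, 3/2)
obs 9: x=1 → posterior Beta(51/5, 3/2)
obs 10: x=0 → posterior Beta(51/5, 5/2)
obs 11: x=1 → posterior Beta(56/5, 5/2)
obs 12: x=0 → posterior Beta(56/5, 7/2)
obs 13: x=1 → posterior Beta(61/5, 7/2)

k = 3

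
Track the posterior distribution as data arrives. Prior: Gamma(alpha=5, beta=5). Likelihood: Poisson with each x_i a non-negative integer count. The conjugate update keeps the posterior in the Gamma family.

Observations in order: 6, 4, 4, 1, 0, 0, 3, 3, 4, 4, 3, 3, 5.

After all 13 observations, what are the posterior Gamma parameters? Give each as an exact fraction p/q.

alpha=45, beta=18

obs 1: x=6 → posterior Gamma(11, 6)
obs 2: x=4 → posterior Gamma(15, 7)
obs 3: x=4 → posterior Gamma(19, 8)
obs 4: x=1 → posterior Gamma(20, 9)
obs 5: x=0 → posterior Gamma(20, 10)
obs 6: x=0 → posterior Gamma(20, 11)
obs 7: x=3 → posterior Gamma(23, 12)
obs 8: x=3 → posterior Gamma(26, 13)
obs 9: x=4 → posterior Gamma(30, 14)
obs 10: x=4 → posterior Gamma(34, 15)
obs 11: x=3 → posterior Gamma(37, 16)
obs 12: x=3 → posterior Gamma(40, 17)
obs 13: x=5 → posterior Gamma(45, 18)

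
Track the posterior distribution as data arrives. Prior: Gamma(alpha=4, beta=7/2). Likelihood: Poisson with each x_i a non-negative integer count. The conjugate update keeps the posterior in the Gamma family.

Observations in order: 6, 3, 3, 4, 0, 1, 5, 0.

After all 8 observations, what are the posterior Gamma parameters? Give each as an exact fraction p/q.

obs 1: x=6 → posterior Gamma(10, 9/2)
obs 2: x=3 → posterior Gamma(13, 11/2)
obs 3: x=3 → posterior Gamma(16, 13/2)
obs 4: x=4 → posterior Gamma(20, 15/2)
obs 5: x=0 → posterior Gamma(20, 17/2)
obs 6: x=1 → posterior Gamma(21, 19/2)
obs 7: x=5 → posterior Gamma(26, 21/2)
obs 8: x=0 → posterior Gamma(26, 23/2)

alpha=26, beta=23/2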